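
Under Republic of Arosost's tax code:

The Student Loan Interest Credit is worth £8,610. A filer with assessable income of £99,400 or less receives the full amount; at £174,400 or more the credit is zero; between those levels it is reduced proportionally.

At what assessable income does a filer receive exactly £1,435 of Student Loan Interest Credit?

£161,900

£1,435 is 1,435/8,610 of the full £8,610, so 7,175/8,610 of the £75,000 range has been used: income = £99,400 + £75,000 × 7,175/8,610 = £161,900.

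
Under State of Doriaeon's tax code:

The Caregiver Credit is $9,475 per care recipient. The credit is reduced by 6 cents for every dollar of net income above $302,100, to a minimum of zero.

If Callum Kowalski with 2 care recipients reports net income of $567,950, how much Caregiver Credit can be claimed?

$2,999

Caregiver Credit: base = 2 × $9,475 = $18,950. 6% of the $265,850 excess over $302,100 is $15,951; credit = $18,950 − $15,951 = $2,999.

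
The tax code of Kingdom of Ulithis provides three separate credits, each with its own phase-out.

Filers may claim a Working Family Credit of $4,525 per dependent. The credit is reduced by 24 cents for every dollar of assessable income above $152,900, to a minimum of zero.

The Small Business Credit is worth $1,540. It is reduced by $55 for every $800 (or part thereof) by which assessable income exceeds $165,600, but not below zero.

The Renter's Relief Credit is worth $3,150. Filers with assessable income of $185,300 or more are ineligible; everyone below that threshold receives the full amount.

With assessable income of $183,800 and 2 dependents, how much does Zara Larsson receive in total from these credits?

$5,059

Working Family Credit: base = 2 × $4,525 = $9,050. 24% of the $30,900 excess over $152,900 is $7,416; credit = $9,050 − $7,416 = $1,634.
Small Business Credit: income exceeds $165,600 by $18,200, which is 23 full-or-partial $800 increments; reduction = 23 × $55 = $1,265, leaving $275.
Renter's Relief Credit: $183,800 is below the $185,300 cutoff, so the full $3,150 applies.
Total: $1,634 + $275 + $3,150 = $5,059.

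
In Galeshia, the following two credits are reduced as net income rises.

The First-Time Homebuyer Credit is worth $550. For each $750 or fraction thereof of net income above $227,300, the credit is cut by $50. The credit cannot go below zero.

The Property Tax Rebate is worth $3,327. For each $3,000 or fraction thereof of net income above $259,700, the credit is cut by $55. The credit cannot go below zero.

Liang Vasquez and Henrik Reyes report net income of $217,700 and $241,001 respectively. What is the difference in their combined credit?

$550

Liang ($217,700): First-Time Homebuyer Credit: $217,700 is at or below the $227,300 threshold, so the full $550 applies. Property Tax Rebate: $217,700 is at or below the $259,700 threshold, so the full $3,327 applies. total $550 + $3,327 = $3,877
Henrik ($241,001): First-Time Homebuyer Credit: income exceeds $227,300 by $13,701 → 19 increments × $50 = $950 ≥ base, so the credit is $0. Property Tax Rebate: $241,001 is at or below the $259,700 threshold, so the full $3,327 applies. total $0 + $3,327 = $3,327
Difference: |$3,877 − $3,327| = $550.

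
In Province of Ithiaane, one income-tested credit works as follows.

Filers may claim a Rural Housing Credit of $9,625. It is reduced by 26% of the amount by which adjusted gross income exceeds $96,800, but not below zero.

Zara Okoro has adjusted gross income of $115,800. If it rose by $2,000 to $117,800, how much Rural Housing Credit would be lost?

At $115,800 — 26% of the $19,000 excess over $96,800 is $4,940; credit = $9,625 − $4,940 = $4,685.
At $117,800 — 26% of the $21,000 excess over $96,800 is $5,460; credit = $9,625 − $5,460 = $4,165.
Lost: $4,685 − $4,165 = $520.

$520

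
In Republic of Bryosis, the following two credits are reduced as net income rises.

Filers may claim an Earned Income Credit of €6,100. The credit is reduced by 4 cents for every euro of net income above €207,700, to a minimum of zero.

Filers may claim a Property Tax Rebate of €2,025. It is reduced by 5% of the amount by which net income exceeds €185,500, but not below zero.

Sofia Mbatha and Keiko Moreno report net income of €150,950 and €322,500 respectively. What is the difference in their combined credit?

Sofia (€150,950): Earned Income Credit: €150,950 is at or below the €207,700 threshold, so the full €6,100 applies. Property Tax Rebate: €150,950 is at or below the €185,500 threshold, so the full €2,025 applies. total €6,100 + €2,025 = €8,125
Keiko (€322,500): Earned Income Credit: 4% of the €114,800 excess over €207,700 is €4,592; credit = €6,100 − €4,592 = €1,508. Property Tax Rebate: 5% of the €137,000 excess over €185,500 is €6,850 ≥ base, so the credit is €0. total €1,508 + €0 = €1,508
Difference: |€8,125 − €1,508| = €6,617.

€6,617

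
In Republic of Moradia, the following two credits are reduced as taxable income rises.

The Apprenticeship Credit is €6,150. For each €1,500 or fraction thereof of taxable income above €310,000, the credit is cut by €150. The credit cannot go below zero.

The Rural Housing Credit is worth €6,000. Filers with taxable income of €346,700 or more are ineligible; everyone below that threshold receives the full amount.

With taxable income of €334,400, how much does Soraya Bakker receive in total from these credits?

€9,600

Apprenticeship Credit: income exceeds €310,000 by €24,400, which is 17 full-or-partial €1,500 increments; reduction = 17 × €150 = €2,550, leaving €3,600.
Rural Housing Credit: €334,400 is below the €346,700 cutoff, so the full €6,000 applies.
Total: €3,600 + €6,000 = €9,600.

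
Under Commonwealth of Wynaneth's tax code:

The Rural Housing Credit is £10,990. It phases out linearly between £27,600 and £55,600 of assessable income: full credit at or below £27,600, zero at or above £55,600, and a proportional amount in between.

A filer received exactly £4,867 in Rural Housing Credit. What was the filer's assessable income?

£43,200

£4,867 is 4,867/10,990 of the full £10,990, so 6,123/10,990 of the £28,000 range has been used: income = £27,600 + £28,000 × 6,123/10,990 = £43,200.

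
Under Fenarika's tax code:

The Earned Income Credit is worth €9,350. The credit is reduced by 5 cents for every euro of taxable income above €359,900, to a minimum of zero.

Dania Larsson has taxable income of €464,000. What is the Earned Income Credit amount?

€4,145

Earned Income Credit: 5% of the €104,100 excess over €359,900 is €5,205; credit = €9,350 − €5,205 = €4,145.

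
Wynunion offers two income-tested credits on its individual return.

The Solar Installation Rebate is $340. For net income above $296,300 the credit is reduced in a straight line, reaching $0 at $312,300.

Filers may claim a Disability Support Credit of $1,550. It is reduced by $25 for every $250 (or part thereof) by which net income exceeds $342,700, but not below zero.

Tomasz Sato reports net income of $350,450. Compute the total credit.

Solar Installation Rebate: $350,450 is at or above $312,300, so the credit is $0.
Disability Support Credit: income exceeds $342,700 by $7,750, which is 31 full-or-partial $250 increments; reduction = 31 × $25 = $775, leaving $775.
Total: $0 + $775 = $775.

$775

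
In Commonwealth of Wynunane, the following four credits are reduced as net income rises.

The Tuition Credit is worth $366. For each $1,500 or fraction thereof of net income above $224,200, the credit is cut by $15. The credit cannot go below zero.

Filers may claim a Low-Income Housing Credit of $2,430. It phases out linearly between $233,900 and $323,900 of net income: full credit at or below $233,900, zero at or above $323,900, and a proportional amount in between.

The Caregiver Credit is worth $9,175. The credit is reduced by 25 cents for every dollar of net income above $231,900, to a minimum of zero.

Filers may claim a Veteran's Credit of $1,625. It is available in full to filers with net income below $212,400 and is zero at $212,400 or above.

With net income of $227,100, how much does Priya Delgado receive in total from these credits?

$11,941

Tuition Credit: income exceeds $224,200 by $2,900, which is 2 full-or-partial $1,500 increments; reduction = 2 × $15 = $30, leaving $336.
Low-Income Housing Credit: $227,100 is at or below the $233,900 threshold, so the full $2,430 applies.
Caregiver Credit: $227,100 is at or below the $231,900 threshold, so the full $9,175 applies.
Veteran's Credit: $227,100 meets or exceeds the $212,400 cutoff, so the credit is $0.
Total: $336 + $2,430 + $9,175 + $0 = $11,941.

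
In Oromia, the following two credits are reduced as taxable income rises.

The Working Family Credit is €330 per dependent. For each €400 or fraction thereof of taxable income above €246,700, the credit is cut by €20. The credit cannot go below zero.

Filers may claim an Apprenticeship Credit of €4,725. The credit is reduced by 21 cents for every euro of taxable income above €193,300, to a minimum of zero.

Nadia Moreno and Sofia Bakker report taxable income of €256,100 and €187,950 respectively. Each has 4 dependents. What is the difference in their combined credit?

€5,205

Nadia (€256,100): Working Family Credit: base = 4 × €330 = €1,320. income exceeds €246,700 by €9,400, which is 24 full-or-partial €400 increments; reduction = 24 × €20 = €480, leaving €840. Apprenticeship Credit: 21% of the €62,800 excess over €193,300 is €13,188 ≥ base, so the credit is €0. total €840 + €0 = €840
Sofia (€187,950): Working Family Credit: base = 4 × €330 = €1,320. €187,950 is at or below the €246,700 threshold, so the full €1,320 applies. Apprenticeship Credit: €187,950 is at or below the €193,300 threshold, so the full €4,725 applies. total €1,320 + €4,725 = €6,045
Difference: |€840 − €6,045| = €5,205.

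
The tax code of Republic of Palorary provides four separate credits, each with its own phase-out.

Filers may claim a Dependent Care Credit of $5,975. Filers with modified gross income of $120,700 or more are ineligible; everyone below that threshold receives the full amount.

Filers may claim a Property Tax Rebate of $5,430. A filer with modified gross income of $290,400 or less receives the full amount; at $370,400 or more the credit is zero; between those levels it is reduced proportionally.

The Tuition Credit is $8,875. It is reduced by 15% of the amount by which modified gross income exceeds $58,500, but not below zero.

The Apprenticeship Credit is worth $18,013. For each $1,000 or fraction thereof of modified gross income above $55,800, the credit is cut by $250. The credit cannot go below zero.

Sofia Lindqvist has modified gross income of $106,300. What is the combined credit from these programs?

Dependent Care Credit: $106,300 is below the $120,700 cutoff, so the full $5,975 applies.
Property Tax Rebate: $106,300 is at or below the $290,400 threshold, so the full $5,430 applies.
Tuition Credit: 15% of the $47,800 excess over $58,500 is $7,170; credit = $8,875 − $7,170 = $1,705.
Apprenticeship Credit: income exceeds $55,800 by $50,500, which is 51 full-or-partial $1,000 increments; reduction = 51 × $250 = $12,750, leaving $5,263.
Total: $5,975 + $5,430 + $1,705 + $5,263 = $18,373.

$18,373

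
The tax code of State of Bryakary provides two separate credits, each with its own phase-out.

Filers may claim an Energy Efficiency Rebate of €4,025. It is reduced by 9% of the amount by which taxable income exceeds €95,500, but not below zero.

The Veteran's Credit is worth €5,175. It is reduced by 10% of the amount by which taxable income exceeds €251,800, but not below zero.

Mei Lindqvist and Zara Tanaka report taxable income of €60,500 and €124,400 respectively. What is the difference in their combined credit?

Mei (€60,500): Energy Efficiency Rebate: €60,500 is at or below the €95,500 threshold, so the full €4,025 applies. Veteran's Credit: €60,500 is at or below the €251,800 threshold, so the full €5,175 applies. total €4,025 + €5,175 = €9,200
Zara (€124,400): Energy Efficiency Rebate: 9% of the €28,900 excess over €95,500 is €2,601; credit = €4,025 − €2,601 = €1,424. Veteran's Credit: €124,400 is at or below the €251,800 threshold, so the full €5,175 applies. total €1,424 + €5,175 = €6,599
Difference: |€9,200 − €6,599| = €2,601.

€2,601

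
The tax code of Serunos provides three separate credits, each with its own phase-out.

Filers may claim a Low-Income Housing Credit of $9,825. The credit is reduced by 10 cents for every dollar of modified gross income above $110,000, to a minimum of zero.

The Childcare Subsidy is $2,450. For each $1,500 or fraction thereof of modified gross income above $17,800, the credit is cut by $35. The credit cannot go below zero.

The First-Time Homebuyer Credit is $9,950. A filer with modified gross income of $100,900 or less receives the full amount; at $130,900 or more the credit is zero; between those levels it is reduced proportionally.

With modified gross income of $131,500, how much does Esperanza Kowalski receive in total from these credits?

$7,675

Low-Income Housing Credit: 10% of the $21,500 excess over $110,000 is $2,150; credit = $9,825 − $2,150 = $7,675.
Childcare Subsidy: income exceeds $17,800 by $113,700 → 76 increments × $35 = $2,660 ≥ base, so the credit is $0.
First-Time Homebuyer Credit: $131,500 is at or above $130,900, so the credit is $0.
Total: $7,675 + $0 + $0 = $7,675.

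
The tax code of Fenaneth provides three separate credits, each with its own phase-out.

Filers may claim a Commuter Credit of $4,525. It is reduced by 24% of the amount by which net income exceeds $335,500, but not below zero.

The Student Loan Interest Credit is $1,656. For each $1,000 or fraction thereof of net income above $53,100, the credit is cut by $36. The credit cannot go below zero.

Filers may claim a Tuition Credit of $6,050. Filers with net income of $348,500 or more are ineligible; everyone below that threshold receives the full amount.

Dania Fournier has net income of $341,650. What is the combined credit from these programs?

Commuter Credit: 24% of the $6,150 excess over $335,500 is $1,476; credit = $4,525 − $1,476 = $3,049.
Student Loan Interest Credit: income exceeds $53,100 by $288,550 → 289 increments × $36 = $10,404 ≥ base, so the credit is $0.
Tuition Credit: $341,650 is below the $348,500 cutoff, so the full $6,050 applies.
Total: $3,049 + $0 + $6,050 = $9,099.

$9,099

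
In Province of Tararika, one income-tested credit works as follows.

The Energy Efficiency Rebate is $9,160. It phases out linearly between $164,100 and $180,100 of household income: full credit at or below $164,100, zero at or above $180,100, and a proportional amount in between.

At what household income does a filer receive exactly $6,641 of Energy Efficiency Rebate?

$6,641 is 6,641/9,160 of the full $9,160, so 2,519/9,160 of the $16,000 range has been used: income = $164,100 + $16,000 × 2,519/9,160 = $168,500.

$168,500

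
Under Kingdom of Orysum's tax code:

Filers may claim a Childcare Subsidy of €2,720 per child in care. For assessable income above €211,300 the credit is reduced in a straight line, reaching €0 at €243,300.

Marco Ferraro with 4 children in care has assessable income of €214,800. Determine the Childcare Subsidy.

€9,690

Childcare Subsidy: base = 4 × €2,720 = €10,880. €214,800 is €3,500 into a €32,000 phase-out range, leaving 28,500/32,000 of the credit: €10,880 × 28,500/32,000 = €9,690.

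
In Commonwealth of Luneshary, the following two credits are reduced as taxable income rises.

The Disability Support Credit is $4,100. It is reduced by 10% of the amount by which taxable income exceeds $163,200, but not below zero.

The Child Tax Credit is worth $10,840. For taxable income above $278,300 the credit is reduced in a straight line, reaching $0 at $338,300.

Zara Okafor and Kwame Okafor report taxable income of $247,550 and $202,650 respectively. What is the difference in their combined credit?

Zara ($247,550): Disability Support Credit: 10% of the $84,350 excess over $163,200 is $8,435 ≥ base, so the credit is $0. Child Tax Credit: $247,550 is at or below the $278,300 threshold, so the full $10,840 applies. total $0 + $10,840 = $10,840
Kwame ($202,650): Disability Support Credit: 10% of the $39,450 excess over $163,200 is $3,945; credit = $4,100 − $3,945 = $155. Child Tax Credit: $202,650 is at or below the $278,300 threshold, so the full $10,840 applies. total $155 + $10,840 = $10,995
Difference: |$10,840 − $10,995| = $155.

$155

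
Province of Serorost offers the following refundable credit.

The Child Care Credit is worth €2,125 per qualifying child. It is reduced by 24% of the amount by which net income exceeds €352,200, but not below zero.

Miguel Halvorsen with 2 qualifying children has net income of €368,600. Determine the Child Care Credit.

Child Care Credit: base = 2 × €2,125 = €4,250. 24% of the €16,400 excess over €352,200 is €3,936; credit = €4,250 − €3,936 = €314.

€314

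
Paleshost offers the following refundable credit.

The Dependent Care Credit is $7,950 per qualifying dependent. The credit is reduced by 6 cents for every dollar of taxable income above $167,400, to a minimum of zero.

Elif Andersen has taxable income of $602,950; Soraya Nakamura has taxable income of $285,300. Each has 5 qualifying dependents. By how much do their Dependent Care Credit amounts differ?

Elif ($602,950): Dependent Care Credit: base = 5 × $7,950 = $39,750. 6% of the $435,550 excess over $167,400 is $26,133; credit = $39,750 − $26,133 = $13,617.
Soraya ($285,300): Dependent Care Credit: base = 5 × $7,950 = $39,750. 6% of the $117,900 excess over $167,400 is $7,074; credit = $39,750 − $7,074 = $32,676.
Difference: |$13,617 − $32,676| = $19,059.

$19,059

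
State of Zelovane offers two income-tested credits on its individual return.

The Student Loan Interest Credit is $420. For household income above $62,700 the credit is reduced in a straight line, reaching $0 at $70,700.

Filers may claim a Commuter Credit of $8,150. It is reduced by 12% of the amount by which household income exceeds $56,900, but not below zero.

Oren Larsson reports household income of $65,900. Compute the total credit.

$7,322

Student Loan Interest Credit: $65,900 is $3,200 into a $8,000 phase-out range, leaving 4,800/8,000 of the credit: $420 × 4,800/8,000 = $252.
Commuter Credit: 12% of the $9,000 excess over $56,900 is $1,080; credit = $8,150 − $1,080 = $7,070.
Total: $252 + $7,070 = $7,322.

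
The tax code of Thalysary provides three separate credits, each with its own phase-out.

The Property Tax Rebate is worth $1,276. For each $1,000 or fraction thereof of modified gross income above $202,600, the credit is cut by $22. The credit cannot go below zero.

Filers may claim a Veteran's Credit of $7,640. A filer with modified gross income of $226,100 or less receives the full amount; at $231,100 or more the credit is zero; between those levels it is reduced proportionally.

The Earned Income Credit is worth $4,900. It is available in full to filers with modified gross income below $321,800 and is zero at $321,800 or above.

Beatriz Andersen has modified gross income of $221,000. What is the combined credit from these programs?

Property Tax Rebate: income exceeds $202,600 by $18,400, which is 19 full-or-partial $1,000 increments; reduction = 19 × $22 = $418, leaving $858.
Veteran's Credit: $221,000 is at or below the $226,100 threshold, so the full $7,640 applies.
Earned Income Credit: $221,000 is below the $321,800 cutoff, so the full $4,900 applies.
Total: $858 + $7,640 + $4,900 = $13,398.

$13,398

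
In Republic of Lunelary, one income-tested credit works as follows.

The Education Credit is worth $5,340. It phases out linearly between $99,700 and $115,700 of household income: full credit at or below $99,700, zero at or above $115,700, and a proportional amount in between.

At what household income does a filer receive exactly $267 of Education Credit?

$267 is 267/5,340 of the full $5,340, so 5,073/5,340 of the $16,000 range has been used: income = $99,700 + $16,000 × 5,073/5,340 = $114,900.

$114,900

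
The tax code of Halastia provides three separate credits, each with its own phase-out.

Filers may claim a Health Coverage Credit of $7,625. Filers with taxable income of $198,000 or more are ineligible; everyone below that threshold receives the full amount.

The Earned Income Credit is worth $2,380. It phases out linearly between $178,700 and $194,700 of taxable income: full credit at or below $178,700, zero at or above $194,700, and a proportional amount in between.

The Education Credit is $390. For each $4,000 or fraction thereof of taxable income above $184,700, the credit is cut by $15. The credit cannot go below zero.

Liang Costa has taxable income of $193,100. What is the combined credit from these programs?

$8,208

Health Coverage Credit: $193,100 is below the $198,000 cutoff, so the full $7,625 applies.
Earned Income Credit: $193,100 is $14,400 into a $16,000 phase-out range, leaving 1,600/16,000 of the credit: $2,380 × 1,600/16,000 = $238.
Education Credit: income exceeds $184,700 by $8,400, which is 3 full-or-partial $4,000 increments; reduction = 3 × $15 = $45, leaving $345.
Total: $7,625 + $238 + $345 = $8,208.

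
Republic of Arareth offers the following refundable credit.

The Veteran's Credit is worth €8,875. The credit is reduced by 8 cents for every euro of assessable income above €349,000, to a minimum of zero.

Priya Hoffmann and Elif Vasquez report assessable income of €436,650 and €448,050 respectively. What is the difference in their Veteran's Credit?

Priya (€436,650): Veteran's Credit: 8% of the €87,650 excess over €349,000 is €7,012; credit = €8,875 − €7,012 = €1,863.
Elif (€448,050): Veteran's Credit: 8% of the €99,050 excess over €349,000 is €7,924; credit = €8,875 − €7,924 = €951.
Difference: |€1,863 − €951| = €912.

€912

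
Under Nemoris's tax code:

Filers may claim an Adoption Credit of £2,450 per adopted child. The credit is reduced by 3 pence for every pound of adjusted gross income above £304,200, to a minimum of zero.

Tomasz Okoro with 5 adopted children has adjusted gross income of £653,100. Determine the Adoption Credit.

Adoption Credit: base = 5 × £2,450 = £12,250. 3% of the £348,900 excess over £304,200 is £10,467; credit = £12,250 − £10,467 = £1,783.

£1,783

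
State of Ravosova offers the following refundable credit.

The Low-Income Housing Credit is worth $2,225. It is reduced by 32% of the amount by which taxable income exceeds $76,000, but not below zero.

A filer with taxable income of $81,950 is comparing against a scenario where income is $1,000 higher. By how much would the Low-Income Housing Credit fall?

At $81,950 — 32% of the $5,950 excess over $76,000 is $1,904; credit = $2,225 − $1,904 = $321.
At $82,950 — 32% of the $6,950 excess over $76,000 is $2,224; credit = $2,225 − $2,224 = $1.
Lost: $321 − $1 = $320.

$320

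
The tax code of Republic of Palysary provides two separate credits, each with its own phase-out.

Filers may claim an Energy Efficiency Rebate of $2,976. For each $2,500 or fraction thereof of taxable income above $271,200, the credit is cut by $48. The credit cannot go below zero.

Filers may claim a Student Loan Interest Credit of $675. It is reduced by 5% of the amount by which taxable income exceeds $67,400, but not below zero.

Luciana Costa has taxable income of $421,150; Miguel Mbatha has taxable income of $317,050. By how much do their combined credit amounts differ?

Luciana ($421,150): Energy Efficiency Rebate: income exceeds $271,200 by $149,950, which is 60 full-or-partial $2,500 increments; reduction = 60 × $48 = $2,880, leaving $96. Student Loan Interest Credit: 5% of the $353,750 excess over $67,400 is $17,687.50 ≥ base, so the credit is $0. total $96 + $0 = $96
Miguel ($317,050): Energy Efficiency Rebate: income exceeds $271,200 by $45,850, which is 19 full-or-partial $2,500 increments; reduction = 19 × $48 = $912, leaving $2,064. Student Loan Interest Credit: 5% of the $249,650 excess over $67,400 is $12,482.50 ≥ base, so the credit is $0. total $2,064 + $0 = $2,064
Difference: |$96 − $2,064| = $1,968.

$1,968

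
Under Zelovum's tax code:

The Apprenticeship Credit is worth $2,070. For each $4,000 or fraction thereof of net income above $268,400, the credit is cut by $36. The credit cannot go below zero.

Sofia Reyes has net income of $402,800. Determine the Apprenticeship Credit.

Apprenticeship Credit: income exceeds $268,400 by $134,400, which is 34 full-or-partial $4,000 increments; reduction = 34 × $36 = $1,224, leaving $846.

$846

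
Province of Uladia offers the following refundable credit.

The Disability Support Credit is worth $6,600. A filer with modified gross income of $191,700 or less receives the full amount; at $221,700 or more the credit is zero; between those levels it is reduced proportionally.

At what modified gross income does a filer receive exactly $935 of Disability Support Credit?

$935 is 935/6,600 of the full $6,600, so 5,665/6,600 of the $30,000 range has been used: income = $191,700 + $30,000 × 5,665/6,600 = $217,450.

$217,450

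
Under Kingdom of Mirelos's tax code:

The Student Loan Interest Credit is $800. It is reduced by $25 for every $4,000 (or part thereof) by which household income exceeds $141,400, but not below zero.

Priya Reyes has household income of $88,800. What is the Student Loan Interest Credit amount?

$800

Student Loan Interest Credit: $88,800 is at or below the $141,400 threshold, so the full $800 applies.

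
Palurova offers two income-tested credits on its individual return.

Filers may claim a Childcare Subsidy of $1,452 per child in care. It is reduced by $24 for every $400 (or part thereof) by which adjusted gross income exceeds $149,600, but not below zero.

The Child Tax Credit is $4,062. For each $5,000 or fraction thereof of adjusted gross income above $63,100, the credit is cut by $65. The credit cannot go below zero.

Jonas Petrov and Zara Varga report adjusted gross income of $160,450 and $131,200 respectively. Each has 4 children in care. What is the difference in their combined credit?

Jonas ($160,450): Childcare Subsidy: base = 4 × $1,452 = $5,808. income exceeds $149,600 by $10,850, which is 28 full-or-partial $400 increments; reduction = 28 × $24 = $672, leaving $5,136. Child Tax Credit: income exceeds $63,100 by $97,350, which is 20 full-or-partial $5,000 increments; reduction = 20 × $65 = $1,300, leaving $2,762. total $5,136 + $2,762 = $7,898
Zara ($131,200): Childcare Subsidy: base = 4 × $1,452 = $5,808. $131,200 is at or below the $149,600 threshold, so the full $5,808 applies. Child Tax Credit: income exceeds $63,100 by $68,100, which is 14 full-or-partial $5,000 increments; reduction = 14 × $65 = $910, leaving $3,152. total $5,808 + $3,152 = $8,960
Difference: |$7,898 − $8,960| = $1,062.

$1,062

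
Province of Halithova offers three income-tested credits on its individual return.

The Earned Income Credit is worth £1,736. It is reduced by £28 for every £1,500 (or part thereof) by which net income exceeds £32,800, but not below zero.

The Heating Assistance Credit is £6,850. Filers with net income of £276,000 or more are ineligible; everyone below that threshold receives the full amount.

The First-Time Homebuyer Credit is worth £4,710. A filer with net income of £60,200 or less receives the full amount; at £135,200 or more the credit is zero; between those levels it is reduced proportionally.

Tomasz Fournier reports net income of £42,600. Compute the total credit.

Earned Income Credit: income exceeds £32,800 by £9,800, which is 7 full-or-partial £1,500 increments; reduction = 7 × £28 = £196, leaving £1,540.
Heating Assistance Credit: £42,600 is below the £276,000 cutoff, so the full £6,850 applies.
First-Time Homebuyer Credit: £42,600 is at or below the £60,200 threshold, so the full £4,710 applies.
Total: £1,540 + £6,850 + £4,710 = £13,100.

£13,100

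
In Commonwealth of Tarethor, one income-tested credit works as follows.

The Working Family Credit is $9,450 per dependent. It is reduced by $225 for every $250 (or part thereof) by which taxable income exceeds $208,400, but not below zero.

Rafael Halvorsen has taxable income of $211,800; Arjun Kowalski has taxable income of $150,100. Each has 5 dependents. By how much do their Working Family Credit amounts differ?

Rafael ($211,800): Working Family Credit: base = 5 × $9,450 = $47,250. income exceeds $208,400 by $3,400, which is 14 full-or-partial $250 increments; reduction = 14 × $225 = $3,150, leaving $44,100.
Arjun ($150,100): Working Family Credit: base = 5 × $9,450 = $47,250. $150,100 is at or below the $208,400 threshold, so the full $47,250 applies.
Difference: |$44,100 − $47,250| = $3,150.

$3,150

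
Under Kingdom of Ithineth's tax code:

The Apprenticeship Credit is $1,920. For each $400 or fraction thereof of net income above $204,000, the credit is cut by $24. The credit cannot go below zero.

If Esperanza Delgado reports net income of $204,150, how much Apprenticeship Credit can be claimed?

Apprenticeship Credit: income exceeds $204,000 by $150, which is 1 full-or-partial $400 increment; reduction = 1 × $24 = $24, leaving $1,896.

$1,896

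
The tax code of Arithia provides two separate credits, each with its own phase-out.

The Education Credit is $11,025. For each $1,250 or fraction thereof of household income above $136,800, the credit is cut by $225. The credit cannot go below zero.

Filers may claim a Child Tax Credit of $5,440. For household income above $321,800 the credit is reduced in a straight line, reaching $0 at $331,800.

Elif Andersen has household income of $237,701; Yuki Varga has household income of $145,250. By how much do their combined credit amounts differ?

$9,450

Elif ($237,701): Education Credit: income exceeds $136,800 by $100,901 → 81 increments × $225 = $18,225 ≥ base, so the credit is $0. Child Tax Credit: $237,701 is at or below the $321,800 threshold, so the full $5,440 applies. total $0 + $5,440 = $5,440
Yuki ($145,250): Education Credit: income exceeds $136,800 by $8,450, which is 7 full-or-partial $1,250 increments; reduction = 7 × $225 = $1,575, leaving $9,450. Child Tax Credit: $145,250 is at or below the $321,800 threshold, so the full $5,440 applies. total $9,450 + $5,440 = $14,890
Difference: |$5,440 − $14,890| = $9,450.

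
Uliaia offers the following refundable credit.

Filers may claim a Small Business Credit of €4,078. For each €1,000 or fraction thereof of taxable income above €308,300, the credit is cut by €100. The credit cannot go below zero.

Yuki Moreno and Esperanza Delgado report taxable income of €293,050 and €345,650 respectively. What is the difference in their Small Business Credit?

€3,800

Yuki (€293,050): Small Business Credit: €293,050 is at or below the €308,300 threshold, so the full €4,078 applies.
Esperanza (€345,650): Small Business Credit: income exceeds €308,300 by €37,350, which is 38 full-or-partial €1,000 increments; reduction = 38 × €100 = €3,800, leaving €278.
Difference: |€4,078 − €278| = €3,800.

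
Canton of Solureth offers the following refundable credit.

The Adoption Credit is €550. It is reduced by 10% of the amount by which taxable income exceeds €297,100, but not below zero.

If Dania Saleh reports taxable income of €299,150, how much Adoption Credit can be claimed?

Adoption Credit: 10% of the €2,050 excess over €297,100 is €205; credit = €550 − €205 = €345.

€345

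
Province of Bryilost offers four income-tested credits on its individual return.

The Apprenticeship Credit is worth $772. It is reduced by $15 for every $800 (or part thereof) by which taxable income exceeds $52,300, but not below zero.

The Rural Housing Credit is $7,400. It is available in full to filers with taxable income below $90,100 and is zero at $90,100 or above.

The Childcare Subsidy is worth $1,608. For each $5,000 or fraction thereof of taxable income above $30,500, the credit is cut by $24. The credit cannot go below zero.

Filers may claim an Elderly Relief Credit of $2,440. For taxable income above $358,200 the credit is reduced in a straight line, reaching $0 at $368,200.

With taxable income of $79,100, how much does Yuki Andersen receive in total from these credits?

Apprenticeship Credit: income exceeds $52,300 by $26,800, which is 34 full-or-partial $800 increments; reduction = 34 × $15 = $510, leaving $262.
Rural Housing Credit: $79,100 is below the $90,100 cutoff, so the full $7,400 applies.
Childcare Subsidy: income exceeds $30,500 by $48,600, which is 10 full-or-partial $5,000 increments; reduction = 10 × $24 = $240, leaving $1,368.
Elderly Relief Credit: $79,100 is at or below the $358,200 threshold, so the full $2,440 applies.
Total: $262 + $7,400 + $1,368 + $2,440 = $11,470.

$11,470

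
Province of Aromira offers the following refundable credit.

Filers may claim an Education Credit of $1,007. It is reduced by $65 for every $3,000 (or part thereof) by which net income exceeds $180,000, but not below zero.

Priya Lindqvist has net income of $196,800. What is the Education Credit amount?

Education Credit: income exceeds $180,000 by $16,800, which is 6 full-or-partial $3,000 increments; reduction = 6 × $65 = $390, leaving $617.

$617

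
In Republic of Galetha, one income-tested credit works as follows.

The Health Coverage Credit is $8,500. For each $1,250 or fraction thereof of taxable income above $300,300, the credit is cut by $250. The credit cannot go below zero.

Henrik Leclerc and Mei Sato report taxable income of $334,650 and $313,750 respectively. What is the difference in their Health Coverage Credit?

Henrik ($334,650): Health Coverage Credit: income exceeds $300,300 by $34,350, which is 28 full-or-partial $1,250 increments; reduction = 28 × $250 = $7,000, leaving $1,500.
Mei ($313,750): Health Coverage Credit: income exceeds $300,300 by $13,450, which is 11 full-or-partial $1,250 increments; reduction = 11 × $250 = $2,750, leaving $5,750.
Difference: |$1,500 − $5,750| = $4,250.

$4,250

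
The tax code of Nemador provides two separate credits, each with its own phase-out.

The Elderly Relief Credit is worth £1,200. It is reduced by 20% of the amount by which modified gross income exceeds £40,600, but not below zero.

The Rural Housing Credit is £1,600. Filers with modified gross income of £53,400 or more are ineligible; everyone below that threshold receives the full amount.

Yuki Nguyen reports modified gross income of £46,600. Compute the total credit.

Elderly Relief Credit: 20% of the £6,000 excess over £40,600 is £1,200 ≥ base, so the credit is £0.
Rural Housing Credit: £46,600 is below the £53,400 cutoff, so the full £1,600 applies.
Total: £0 + £1,600 = £1,600.

£1,600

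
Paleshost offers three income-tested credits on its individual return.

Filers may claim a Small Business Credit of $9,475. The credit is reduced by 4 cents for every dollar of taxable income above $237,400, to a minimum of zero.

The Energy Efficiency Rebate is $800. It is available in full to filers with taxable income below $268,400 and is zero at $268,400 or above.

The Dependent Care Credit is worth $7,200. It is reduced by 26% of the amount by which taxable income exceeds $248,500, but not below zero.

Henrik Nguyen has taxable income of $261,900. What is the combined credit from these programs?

Small Business Credit: 4% of the $24,500 excess over $237,400 is $980; credit = $9,475 − $980 = $8,495.
Energy Efficiency Rebate: $261,900 is below the $268,400 cutoff, so the full $800 applies.
Dependent Care Credit: 26% of the $13,400 excess over $248,500 is $3,484; credit = $7,200 − $3,484 = $3,716.
Total: $8,495 + $800 + $3,716 = $13,011.

$13,011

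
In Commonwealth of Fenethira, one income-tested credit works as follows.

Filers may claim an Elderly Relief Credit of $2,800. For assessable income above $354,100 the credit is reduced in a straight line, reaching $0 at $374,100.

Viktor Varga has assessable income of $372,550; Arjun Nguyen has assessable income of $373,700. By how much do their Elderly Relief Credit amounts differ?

$161

Viktor ($372,550): Elderly Relief Credit: $372,550 is $18,450 into a $20,000 phase-out range, leaving 1,550/20,000 of the credit: $2,800 × 1,550/20,000 = $217.
Arjun ($373,700): Elderly Relief Credit: $373,700 is $19,600 into a $20,000 phase-out range, leaving 400/20,000 of the credit: $2,800 × 400/20,000 = $56.
Difference: |$217 − $56| = $161.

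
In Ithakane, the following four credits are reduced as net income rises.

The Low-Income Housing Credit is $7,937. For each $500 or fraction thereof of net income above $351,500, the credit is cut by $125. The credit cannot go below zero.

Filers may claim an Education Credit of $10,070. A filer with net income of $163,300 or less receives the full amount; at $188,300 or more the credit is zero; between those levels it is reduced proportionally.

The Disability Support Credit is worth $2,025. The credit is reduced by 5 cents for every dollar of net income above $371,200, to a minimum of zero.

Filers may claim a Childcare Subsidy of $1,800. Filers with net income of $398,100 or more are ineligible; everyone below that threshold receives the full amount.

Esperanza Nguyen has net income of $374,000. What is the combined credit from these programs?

Low-Income Housing Credit: income exceeds $351,500 by $22,500, which is 45 full-or-partial $500 increments; reduction = 45 × $125 = $5,625, leaving $2,312.
Education Credit: $374,000 is at or above $188,300, so the credit is $0.
Disability Support Credit: 5% of the $2,800 excess over $371,200 is $140; credit = $2,025 − $140 = $1,885.
Childcare Subsidy: $374,000 is below the $398,100 cutoff, so the full $1,800 applies.
Total: $2,312 + $0 + $1,885 + $1,800 = $5,997.

$5,997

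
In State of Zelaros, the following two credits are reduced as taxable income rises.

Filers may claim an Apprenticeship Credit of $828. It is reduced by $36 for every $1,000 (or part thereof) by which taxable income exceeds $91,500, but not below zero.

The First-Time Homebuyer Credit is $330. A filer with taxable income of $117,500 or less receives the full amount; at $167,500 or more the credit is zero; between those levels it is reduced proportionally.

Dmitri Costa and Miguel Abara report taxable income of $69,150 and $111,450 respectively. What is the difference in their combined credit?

$720

Dmitri ($69,150): Apprenticeship Credit: $69,150 is at or below the $91,500 threshold, so the full $828 applies. First-Time Homebuyer Credit: $69,150 is at or below the $117,500 threshold, so the full $330 applies. total $828 + $330 = $1,158
Miguel ($111,450): Apprenticeship Credit: income exceeds $91,500 by $19,950, which is 20 full-or-partial $1,000 increments; reduction = 20 × $36 = $720, leaving $108. First-Time Homebuyer Credit: $111,450 is at or below the $117,500 threshold, so the full $330 applies. total $108 + $330 = $438
Difference: |$1,158 − $438| = $720.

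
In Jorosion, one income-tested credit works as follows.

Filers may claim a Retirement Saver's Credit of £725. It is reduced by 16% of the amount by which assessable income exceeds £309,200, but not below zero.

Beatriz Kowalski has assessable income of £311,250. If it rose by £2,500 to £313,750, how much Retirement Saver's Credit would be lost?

At £311,250 — 16% of the £2,050 excess over £309,200 is £328; credit = £725 − £328 = £397.
At £313,750 — 16% of the £4,550 excess over £309,200 is £728 ≥ base, so the credit is £0.
Lost: £397 − £0 = £397.

£397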